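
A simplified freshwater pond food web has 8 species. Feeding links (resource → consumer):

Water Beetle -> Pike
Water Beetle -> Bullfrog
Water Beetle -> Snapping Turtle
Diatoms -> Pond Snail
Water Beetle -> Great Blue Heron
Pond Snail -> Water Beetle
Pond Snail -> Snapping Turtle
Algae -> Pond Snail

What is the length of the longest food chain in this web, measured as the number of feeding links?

One longest chain: Diatoms → Pond Snail → Water Beetle → Bullfrog.
It has 4 species and 3 links.

3 links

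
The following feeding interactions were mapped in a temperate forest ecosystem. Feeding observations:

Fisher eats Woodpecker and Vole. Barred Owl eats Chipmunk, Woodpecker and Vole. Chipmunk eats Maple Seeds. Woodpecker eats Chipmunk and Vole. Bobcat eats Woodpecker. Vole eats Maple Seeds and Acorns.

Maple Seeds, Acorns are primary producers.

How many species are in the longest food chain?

4 species

One longest chain: Maple Seeds → Vole → Woodpecker → Bobcat.
It has 4 species and 3 links.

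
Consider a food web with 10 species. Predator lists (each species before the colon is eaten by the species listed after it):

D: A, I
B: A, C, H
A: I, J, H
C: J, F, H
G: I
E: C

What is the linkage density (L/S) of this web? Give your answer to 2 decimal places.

There are L = 13 links among S = 10 species.
L/S = 13/10 = 1.3000 ≈ 1.30.

L/S = 1.30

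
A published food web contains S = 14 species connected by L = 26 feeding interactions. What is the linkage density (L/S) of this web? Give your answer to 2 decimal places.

There are L = 26 links among S = 14 species.
L/S = 26/14 = 1.8571 ≈ 1.86.

L/S = 1.86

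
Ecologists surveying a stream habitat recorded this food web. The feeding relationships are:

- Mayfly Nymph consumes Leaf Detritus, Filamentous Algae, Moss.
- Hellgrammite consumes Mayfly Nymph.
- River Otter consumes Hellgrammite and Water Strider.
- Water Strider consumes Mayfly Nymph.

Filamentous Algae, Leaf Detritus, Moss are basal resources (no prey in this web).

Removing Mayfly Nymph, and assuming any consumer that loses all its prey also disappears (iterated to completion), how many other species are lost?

Remove Mayfly Nymph.
Round 1: Hellgrammite (all prey gone), Water Strider (all prey gone) → extinct.
Round 2: River Otter (all prey gone) → extinct.
No further losses. Total secondary extinctions: 3.

3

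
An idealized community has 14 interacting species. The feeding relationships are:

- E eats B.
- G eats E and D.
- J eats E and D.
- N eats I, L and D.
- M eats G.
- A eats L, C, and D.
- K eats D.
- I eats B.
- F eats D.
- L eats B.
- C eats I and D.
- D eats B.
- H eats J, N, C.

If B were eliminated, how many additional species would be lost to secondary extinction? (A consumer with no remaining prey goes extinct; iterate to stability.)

Remove B.
Round 1: E (all prey gone), I (all prey gone), D (all prey gone), L (all prey gone) → extinct.
Round 2: N (all prey gone), C (all prey gone), G (all prey gone), K (all prey gone), F (all prey gone), J (all prey gone) → extinct.
Round 3: A (all prey gone), H (all prey gone), M (all prey gone) → extinct.
No further losses. Total secondary extinctions: 13.

13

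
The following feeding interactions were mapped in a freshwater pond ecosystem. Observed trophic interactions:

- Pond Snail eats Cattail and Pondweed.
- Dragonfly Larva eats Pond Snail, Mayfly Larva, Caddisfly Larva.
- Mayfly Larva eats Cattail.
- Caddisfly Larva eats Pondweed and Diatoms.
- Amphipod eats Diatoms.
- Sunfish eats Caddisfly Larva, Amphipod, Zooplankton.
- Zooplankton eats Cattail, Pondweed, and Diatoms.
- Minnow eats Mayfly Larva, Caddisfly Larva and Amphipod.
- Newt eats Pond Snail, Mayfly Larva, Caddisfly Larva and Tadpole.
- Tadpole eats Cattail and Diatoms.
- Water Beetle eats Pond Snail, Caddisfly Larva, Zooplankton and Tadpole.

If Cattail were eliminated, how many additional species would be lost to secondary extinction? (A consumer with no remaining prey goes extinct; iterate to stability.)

1

Remove Cattail.
Round 1: Mayfly Larva (all prey gone) → extinct.
No further losses. Total secondary extinctions: 1.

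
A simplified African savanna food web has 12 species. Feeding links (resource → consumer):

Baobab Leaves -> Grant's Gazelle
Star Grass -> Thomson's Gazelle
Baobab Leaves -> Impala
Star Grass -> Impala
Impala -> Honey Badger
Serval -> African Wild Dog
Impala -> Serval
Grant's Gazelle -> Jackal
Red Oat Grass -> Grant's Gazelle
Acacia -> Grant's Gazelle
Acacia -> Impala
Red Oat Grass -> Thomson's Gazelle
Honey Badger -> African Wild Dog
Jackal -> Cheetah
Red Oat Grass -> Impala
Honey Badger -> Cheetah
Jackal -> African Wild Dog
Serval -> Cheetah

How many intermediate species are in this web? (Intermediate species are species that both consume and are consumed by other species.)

5

Intermediate species (has both prey and predators): Grant's Gazelle, Impala, Serval, Honey Badger, Jackal.
Count: 5.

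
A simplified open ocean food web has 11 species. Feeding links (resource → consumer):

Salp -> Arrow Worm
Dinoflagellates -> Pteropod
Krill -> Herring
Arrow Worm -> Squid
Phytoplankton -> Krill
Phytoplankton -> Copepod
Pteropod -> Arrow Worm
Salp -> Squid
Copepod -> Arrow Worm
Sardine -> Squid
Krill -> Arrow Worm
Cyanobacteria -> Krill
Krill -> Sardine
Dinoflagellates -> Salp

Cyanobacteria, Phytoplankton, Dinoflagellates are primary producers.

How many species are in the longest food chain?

4 species

One longest chain: Dinoflagellates → Pteropod → Arrow Worm → Squid.
It has 4 species and 3 links.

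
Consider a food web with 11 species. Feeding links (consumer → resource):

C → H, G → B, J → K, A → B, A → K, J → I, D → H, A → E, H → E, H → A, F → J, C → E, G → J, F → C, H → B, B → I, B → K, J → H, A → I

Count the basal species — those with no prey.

Basal species (no prey listed): I, E, K.
Count: 3.

3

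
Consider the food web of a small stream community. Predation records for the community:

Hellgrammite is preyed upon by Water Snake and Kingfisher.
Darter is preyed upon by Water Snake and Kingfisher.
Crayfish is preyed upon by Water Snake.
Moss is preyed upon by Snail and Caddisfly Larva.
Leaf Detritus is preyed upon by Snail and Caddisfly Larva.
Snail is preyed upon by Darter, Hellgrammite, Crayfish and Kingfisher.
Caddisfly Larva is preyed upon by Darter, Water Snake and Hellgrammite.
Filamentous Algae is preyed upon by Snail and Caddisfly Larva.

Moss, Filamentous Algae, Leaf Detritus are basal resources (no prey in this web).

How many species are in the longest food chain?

One longest chain: Moss → Snail → Darter → Kingfisher.
It has 4 species and 3 links.

4 species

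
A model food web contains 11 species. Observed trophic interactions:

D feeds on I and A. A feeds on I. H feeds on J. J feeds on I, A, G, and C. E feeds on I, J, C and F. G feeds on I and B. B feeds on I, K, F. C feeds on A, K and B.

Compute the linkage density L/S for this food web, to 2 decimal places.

There are L = 20 links among S = 11 species.
L/S = 20/11 = 1.8182 ≈ 1.82.

L/S = 1.82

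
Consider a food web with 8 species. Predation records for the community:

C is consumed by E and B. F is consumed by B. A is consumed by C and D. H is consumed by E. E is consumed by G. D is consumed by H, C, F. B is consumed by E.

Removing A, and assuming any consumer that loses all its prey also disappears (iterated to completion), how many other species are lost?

Remove A.
Round 1: D (all prey gone) → extinct.
Round 2: H (all prey gone), F (all prey gone), C (all prey gone) → extinct.
Round 3: B (all prey gone) → extinct.
Round 4: E (all prey gone) → extinct.
Round 5: G (all prey gone) → extinct.
No further losses. Total secondary extinctions: 7.

7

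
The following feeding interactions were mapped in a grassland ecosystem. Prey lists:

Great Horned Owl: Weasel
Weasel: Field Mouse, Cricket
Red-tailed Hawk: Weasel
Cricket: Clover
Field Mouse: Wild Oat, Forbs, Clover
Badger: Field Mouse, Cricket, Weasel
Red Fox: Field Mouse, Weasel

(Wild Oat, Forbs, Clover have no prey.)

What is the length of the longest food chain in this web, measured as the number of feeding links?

3 links

One longest chain: Wild Oat → Field Mouse → Weasel → Badger.
It has 4 species and 3 links.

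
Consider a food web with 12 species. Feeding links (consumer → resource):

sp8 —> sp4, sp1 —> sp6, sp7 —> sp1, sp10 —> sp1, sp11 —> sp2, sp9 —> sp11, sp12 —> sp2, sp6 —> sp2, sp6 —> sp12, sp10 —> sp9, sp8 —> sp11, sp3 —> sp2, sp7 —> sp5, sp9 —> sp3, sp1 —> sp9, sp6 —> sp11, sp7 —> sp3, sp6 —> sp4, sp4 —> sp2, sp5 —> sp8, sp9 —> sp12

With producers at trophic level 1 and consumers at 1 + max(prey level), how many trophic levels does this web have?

Producers (level 1): sp2.
sp2 → sp4 → sp8 → sp5 → sp7 gives sp7 level 5.
No species has a prey at level 5, so no species reaches level 6.

5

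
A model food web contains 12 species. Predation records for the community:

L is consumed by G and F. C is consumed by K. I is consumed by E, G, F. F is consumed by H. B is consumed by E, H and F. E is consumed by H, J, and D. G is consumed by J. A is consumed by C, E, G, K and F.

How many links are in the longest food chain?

One longest chain: I → E → D.
It has 3 species and 2 links.

2 links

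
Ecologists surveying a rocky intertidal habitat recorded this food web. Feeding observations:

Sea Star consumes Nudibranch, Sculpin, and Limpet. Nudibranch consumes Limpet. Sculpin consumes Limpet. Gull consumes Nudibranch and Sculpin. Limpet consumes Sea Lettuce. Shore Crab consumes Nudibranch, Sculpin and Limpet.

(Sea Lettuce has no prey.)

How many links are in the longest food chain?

3 links

One longest chain: Sea Lettuce → Limpet → Nudibranch → Gull.
It has 4 species and 3 links.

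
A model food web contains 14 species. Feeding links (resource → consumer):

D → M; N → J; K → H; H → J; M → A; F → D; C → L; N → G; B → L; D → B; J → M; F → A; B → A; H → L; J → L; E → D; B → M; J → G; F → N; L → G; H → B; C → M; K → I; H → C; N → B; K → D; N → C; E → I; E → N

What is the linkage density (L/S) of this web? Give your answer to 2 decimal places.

L/S = 2.07

There are L = 29 links among S = 14 species.
L/S = 29/14 = 2.0714 ≈ 2.07.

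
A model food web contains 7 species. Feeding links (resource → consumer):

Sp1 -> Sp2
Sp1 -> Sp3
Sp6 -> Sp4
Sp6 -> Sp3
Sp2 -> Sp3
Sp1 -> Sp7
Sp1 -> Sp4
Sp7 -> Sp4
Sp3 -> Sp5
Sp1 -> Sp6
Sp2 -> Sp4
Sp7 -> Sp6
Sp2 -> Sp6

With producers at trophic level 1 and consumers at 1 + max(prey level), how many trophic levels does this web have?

5

Producers (level 1): Sp1.
Sp1 → Sp2 → Sp6 → Sp3 → Sp5 gives Sp5 level 5.
No species has a prey at level 5, so no species reaches level 6.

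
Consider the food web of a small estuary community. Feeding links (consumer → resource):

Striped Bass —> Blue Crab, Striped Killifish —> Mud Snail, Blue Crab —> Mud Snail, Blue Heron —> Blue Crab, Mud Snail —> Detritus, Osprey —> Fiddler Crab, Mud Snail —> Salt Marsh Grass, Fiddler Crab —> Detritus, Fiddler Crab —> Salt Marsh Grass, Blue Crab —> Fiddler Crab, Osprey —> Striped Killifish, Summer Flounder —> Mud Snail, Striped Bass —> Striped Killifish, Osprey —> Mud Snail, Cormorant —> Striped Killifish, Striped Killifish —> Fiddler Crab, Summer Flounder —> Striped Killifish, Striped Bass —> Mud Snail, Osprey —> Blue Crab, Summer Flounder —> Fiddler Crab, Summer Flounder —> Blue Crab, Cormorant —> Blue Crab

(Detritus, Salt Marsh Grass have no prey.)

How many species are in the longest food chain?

4 species

One longest chain: Detritus → Mud Snail → Striped Killifish → Cormorant.
It has 4 species and 3 links.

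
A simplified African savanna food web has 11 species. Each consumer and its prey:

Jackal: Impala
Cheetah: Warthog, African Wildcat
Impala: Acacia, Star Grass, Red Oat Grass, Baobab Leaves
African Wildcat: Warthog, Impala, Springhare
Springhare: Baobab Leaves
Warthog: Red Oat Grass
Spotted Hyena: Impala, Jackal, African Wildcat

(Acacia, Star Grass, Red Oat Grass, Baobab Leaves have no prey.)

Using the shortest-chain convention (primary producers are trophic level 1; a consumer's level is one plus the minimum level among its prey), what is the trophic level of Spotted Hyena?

Acacia is a producer → level 1.
Impala eats Acacia → level 2.
Spotted Hyena eats Impala → level 3.
No prey of Spotted Hyena is below level 2, so 3 is the minimum.

Trophic level 3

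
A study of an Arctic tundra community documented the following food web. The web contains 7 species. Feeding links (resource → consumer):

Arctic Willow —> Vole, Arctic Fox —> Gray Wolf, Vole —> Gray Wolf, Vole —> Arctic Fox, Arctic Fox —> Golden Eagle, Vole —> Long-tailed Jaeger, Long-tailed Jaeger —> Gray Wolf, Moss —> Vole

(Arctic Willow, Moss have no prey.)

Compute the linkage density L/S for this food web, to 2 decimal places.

L/S = 1.14

There are L = 8 links among S = 7 species.
L/S = 8/7 = 1.1429 ≈ 1.14.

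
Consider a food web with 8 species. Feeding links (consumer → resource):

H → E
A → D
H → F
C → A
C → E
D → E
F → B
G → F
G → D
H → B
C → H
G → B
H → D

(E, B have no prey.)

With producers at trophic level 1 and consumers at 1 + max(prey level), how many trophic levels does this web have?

4

Producers (level 1): E, B.
E → D → H → C gives C level 4.
No species has a prey at level 4, so no species reaches level 5.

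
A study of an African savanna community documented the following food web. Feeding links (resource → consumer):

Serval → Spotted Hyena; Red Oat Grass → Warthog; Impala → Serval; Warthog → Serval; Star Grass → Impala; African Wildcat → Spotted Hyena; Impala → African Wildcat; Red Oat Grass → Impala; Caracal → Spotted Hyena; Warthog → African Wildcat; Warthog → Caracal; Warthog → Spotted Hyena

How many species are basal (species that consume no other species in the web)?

2

Basal species (no prey listed): Star Grass, Red Oat Grass.
Count: 2.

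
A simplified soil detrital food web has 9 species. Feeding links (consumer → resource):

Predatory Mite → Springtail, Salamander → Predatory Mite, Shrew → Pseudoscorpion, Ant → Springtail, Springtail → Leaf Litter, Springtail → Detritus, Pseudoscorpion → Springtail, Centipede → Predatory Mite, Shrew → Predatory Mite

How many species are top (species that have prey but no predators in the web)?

Top species (has prey, but nothing eats it): Ant, Shrew, Centipede, Salamander.
Count: 4.

4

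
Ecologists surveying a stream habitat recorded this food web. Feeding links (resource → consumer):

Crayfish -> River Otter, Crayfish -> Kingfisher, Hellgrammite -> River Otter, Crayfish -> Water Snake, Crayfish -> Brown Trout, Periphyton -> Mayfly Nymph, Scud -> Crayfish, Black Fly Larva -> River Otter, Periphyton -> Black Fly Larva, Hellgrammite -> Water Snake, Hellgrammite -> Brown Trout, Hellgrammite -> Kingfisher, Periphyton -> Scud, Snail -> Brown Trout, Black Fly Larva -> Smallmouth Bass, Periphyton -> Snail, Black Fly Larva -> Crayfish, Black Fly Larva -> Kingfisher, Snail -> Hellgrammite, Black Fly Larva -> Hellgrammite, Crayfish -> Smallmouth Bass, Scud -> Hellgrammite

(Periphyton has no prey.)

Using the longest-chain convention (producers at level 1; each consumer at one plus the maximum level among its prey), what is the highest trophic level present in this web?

4

Producers (level 1): Periphyton.
Periphyton → Scud → Crayfish → Water Snake gives Water Snake level 4.
No species has a prey at level 4, so no species reaches level 5.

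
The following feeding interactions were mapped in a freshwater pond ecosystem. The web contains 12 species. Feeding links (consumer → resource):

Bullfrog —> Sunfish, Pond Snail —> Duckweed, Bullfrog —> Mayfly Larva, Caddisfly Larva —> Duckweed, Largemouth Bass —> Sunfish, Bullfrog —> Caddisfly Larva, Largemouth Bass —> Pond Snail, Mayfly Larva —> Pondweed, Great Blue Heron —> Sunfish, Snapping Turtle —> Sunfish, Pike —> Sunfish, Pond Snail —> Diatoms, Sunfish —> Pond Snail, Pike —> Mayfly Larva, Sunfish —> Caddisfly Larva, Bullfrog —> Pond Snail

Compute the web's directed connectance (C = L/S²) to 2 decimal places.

The web has S = 12 species and L = 16 feeding links.
C = L / S² = 16 / 144 = 0.1111 ≈ 0.11.

C = 0.11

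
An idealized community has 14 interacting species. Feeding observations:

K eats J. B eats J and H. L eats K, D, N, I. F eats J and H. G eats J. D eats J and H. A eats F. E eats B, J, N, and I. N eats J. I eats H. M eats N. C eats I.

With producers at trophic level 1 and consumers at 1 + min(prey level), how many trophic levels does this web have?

3

Producers (level 1): H, J.
Following each consumer down to its lowest-level prey: H → D → L (levels 1 through 3).
All prey of L (D 2, K 2, I 2, N 2) are at level 2 or above, so L is at level 1 + 2 = 3.
Every consumer has at least one prey at level 2 or below, so none exceeds level 3.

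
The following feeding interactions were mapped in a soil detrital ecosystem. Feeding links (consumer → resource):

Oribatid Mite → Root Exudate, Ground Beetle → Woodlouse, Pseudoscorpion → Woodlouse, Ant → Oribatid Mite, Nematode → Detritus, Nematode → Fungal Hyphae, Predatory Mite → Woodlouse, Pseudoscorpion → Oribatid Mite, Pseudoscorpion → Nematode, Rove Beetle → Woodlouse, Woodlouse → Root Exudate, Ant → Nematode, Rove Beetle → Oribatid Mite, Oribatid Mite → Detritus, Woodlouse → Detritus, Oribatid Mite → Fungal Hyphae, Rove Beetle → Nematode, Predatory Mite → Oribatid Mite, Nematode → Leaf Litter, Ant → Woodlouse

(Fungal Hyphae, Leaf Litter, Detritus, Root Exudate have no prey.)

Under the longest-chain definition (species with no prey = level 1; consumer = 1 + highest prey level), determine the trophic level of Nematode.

Trophic level 2

Fungal Hyphae has no prey (basal) → level 1.
Nematode eats Fungal Hyphae (level 1); other prey at levels: Leaf Litter 1, Detritus 1 → level 2.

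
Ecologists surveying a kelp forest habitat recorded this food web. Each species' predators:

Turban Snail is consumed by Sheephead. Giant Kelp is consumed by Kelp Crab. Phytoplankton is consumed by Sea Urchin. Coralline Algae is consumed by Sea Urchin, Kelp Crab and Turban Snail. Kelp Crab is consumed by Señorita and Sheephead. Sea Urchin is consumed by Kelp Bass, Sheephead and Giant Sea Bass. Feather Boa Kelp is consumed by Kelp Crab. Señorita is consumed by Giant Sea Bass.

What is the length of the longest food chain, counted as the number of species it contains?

4 species

One longest chain: Feather Boa Kelp → Kelp Crab → Señorita → Giant Sea Bass.
It has 4 species and 3 links.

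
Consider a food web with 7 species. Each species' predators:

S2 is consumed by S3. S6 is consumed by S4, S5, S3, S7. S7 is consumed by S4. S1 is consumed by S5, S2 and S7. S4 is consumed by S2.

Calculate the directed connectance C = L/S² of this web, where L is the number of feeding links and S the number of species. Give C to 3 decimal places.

The web has S = 7 species and L = 10 feeding links.
C = L / S² = 10 / 49 = 0.2041 ≈ 0.204.

C = 0.204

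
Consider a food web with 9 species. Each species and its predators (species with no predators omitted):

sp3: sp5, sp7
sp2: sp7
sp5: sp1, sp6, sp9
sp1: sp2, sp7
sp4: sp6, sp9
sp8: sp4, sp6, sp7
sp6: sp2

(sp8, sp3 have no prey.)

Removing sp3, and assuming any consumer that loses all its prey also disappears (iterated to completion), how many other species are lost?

Remove sp3.
Round 1: sp5 (all prey gone) → extinct.
Round 2: sp1 (all prey gone) → extinct.
No further losses. Total secondary extinctions: 2.

2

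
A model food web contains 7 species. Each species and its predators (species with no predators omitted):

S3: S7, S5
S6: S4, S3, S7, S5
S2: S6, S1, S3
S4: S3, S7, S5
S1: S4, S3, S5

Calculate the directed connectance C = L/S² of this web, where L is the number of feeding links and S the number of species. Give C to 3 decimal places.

C = 0.306

The web has S = 7 species and L = 15 feeding links.
C = L / S² = 15 / 49 = 0.3061 ≈ 0.306.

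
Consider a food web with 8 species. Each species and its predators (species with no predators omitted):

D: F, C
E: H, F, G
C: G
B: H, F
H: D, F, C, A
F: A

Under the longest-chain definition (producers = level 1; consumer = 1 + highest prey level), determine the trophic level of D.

Trophic level 3

B is a producer → level 1.
H eats B (level 1); other prey at levels: E 1 → level 2.
D eats H → level 3.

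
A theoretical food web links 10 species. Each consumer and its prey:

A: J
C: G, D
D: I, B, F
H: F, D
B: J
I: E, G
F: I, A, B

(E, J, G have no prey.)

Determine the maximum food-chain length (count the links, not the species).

4 links

One longest chain: E → I → F → D → C.
It has 5 species and 4 links.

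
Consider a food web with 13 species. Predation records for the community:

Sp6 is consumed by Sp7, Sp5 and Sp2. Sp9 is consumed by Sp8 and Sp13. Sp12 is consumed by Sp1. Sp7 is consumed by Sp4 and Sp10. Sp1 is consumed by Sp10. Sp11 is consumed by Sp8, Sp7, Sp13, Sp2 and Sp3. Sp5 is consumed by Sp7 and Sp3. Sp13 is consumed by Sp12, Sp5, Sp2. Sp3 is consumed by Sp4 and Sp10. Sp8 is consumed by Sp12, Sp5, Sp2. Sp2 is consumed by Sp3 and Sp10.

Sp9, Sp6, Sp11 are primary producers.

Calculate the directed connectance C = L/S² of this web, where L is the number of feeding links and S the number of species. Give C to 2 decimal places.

The web has S = 13 species and L = 26 feeding links.
C = L / S² = 26 / 169 = 0.1538 ≈ 0.15.

C = 0.15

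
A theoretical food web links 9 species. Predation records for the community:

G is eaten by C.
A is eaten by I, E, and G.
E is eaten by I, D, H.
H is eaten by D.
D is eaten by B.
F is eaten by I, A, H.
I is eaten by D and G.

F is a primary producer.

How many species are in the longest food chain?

6 species

One longest chain: F → A → E → I → G → C.
It has 6 species and 5 links.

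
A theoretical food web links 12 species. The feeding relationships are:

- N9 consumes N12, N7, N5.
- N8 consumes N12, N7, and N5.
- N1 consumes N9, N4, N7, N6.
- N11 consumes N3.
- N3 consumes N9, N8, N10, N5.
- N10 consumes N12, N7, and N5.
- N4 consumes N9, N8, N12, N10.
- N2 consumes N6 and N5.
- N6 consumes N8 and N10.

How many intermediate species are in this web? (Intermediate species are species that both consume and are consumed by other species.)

Intermediate species (has both prey and predators): N10, N8, N9, N4, N3, N6.
Count: 6.

6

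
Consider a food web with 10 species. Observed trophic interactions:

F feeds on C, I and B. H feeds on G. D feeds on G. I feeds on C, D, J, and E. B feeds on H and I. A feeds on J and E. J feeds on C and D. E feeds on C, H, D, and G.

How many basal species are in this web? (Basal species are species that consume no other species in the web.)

2

Basal species (no prey listed): C, G.
Count: 2.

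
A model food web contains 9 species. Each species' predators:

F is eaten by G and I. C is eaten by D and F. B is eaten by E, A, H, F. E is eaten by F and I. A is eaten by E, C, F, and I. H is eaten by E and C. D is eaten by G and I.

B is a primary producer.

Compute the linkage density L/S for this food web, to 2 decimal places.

L/S = 2.00

There are L = 18 links among S = 9 species.
L/S = 18/9 = 2.0000 ≈ 2.00.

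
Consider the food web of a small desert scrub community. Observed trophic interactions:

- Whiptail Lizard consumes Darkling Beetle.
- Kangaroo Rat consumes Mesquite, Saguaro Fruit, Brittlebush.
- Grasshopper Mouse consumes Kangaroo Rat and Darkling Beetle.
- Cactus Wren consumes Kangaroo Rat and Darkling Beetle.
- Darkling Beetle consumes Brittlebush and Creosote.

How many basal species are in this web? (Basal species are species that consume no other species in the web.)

4

Basal species (no prey listed): Mesquite, Brittlebush, Saguaro Fruit, Creosote.
Count: 4.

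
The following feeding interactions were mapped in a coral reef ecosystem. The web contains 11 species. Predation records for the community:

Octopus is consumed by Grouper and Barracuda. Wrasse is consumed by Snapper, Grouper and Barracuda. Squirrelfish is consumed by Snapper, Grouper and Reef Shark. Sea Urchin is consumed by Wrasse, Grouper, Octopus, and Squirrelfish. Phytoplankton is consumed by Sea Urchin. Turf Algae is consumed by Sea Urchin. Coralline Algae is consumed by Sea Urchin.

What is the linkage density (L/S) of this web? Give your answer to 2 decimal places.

There are L = 15 links among S = 11 species.
L/S = 15/11 = 1.3636 ≈ 1.36.

L/S = 1.36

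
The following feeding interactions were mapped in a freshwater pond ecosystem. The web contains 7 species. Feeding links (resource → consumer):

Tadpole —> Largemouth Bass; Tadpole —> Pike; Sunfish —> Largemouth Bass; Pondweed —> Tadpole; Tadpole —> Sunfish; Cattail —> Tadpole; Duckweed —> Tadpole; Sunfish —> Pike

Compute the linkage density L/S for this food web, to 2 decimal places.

There are L = 8 links among S = 7 species.
L/S = 8/7 = 1.1429 ≈ 1.14.

L/S = 1.14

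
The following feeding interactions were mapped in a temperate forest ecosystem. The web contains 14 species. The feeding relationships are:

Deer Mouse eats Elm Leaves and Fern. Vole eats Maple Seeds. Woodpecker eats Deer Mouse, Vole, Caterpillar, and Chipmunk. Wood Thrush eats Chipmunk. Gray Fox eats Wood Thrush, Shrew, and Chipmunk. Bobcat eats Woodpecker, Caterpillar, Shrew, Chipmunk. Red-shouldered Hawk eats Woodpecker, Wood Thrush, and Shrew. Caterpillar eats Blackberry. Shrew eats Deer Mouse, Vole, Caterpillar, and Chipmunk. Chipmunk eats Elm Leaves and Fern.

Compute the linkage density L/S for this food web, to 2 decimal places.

There are L = 25 links among S = 14 species.
L/S = 25/14 = 1.7857 ≈ 1.79.

L/S = 1.79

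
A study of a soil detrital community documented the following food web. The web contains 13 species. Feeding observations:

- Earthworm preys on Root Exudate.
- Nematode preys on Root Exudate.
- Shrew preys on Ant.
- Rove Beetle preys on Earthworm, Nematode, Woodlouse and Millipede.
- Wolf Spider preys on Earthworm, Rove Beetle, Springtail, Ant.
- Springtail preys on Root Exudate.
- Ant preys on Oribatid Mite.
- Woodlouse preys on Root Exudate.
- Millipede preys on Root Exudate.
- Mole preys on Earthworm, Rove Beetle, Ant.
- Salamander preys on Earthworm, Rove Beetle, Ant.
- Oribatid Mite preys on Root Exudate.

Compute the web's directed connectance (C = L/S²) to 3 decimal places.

The web has S = 13 species and L = 22 feeding links.
C = L / S² = 22 / 169 = 0.1302 ≈ 0.130.

C = 0.130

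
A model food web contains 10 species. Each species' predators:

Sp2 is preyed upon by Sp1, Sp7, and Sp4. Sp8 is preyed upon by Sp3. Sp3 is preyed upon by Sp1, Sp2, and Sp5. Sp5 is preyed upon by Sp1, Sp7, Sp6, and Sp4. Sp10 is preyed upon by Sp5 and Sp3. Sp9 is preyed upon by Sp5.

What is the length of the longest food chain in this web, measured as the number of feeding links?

One longest chain: Sp8 → Sp3 → Sp2 → Sp7.
It has 4 species and 3 links.

3 links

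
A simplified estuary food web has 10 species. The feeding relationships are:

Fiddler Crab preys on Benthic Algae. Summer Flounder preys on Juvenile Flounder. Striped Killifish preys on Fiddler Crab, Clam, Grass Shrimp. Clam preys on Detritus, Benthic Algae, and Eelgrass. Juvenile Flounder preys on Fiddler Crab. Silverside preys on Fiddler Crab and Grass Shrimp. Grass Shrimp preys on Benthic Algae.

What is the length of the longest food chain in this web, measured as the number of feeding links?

One longest chain: Benthic Algae → Fiddler Crab → Juvenile Flounder → Summer Flounder.
It has 4 species and 3 links.

3 links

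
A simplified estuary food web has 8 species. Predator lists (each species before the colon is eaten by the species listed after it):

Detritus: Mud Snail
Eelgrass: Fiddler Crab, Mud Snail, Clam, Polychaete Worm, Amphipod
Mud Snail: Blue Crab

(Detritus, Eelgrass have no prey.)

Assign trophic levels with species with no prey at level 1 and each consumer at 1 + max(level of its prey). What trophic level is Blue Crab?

Detritus has no prey (basal) → level 1.
Mud Snail eats Detritus (level 1); other prey at levels: Eelgrass 1 → level 2.
Blue Crab eats Mud Snail → level 3.

Trophic level 3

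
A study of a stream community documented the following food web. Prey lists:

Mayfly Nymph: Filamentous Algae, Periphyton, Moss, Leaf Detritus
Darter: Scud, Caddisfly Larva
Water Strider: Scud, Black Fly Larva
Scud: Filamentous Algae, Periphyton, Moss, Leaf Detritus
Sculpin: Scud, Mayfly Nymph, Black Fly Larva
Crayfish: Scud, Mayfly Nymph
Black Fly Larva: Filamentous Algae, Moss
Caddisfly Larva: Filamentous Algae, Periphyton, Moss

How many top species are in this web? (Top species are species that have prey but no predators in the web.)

4

Top species (has prey, but nothing eats it): Crayfish, Water Strider, Darter, Sculpin.
Count: 4.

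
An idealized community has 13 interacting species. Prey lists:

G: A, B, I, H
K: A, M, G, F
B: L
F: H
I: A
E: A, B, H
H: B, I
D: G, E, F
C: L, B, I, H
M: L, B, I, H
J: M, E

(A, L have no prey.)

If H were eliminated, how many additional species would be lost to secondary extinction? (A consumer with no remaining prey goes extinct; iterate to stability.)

1

Remove H.
Round 1: F (all prey gone) → extinct.
No further losses. Total secondary extinctions: 1.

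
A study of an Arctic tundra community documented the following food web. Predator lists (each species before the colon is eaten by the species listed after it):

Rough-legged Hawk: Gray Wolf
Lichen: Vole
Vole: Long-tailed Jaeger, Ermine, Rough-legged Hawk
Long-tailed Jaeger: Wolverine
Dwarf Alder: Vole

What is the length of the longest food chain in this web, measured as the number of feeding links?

3 links

One longest chain: Lichen → Vole → Long-tailed Jaeger → Wolverine.
It has 4 species and 3 links.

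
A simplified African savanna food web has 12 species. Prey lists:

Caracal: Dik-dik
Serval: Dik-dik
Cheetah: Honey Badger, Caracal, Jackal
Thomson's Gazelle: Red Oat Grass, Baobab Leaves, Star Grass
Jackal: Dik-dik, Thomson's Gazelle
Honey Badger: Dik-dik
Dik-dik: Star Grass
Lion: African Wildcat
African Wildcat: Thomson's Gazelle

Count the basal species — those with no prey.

3

Basal species (no prey listed): Red Oat Grass, Baobab Leaves, Star Grass.
Count: 3.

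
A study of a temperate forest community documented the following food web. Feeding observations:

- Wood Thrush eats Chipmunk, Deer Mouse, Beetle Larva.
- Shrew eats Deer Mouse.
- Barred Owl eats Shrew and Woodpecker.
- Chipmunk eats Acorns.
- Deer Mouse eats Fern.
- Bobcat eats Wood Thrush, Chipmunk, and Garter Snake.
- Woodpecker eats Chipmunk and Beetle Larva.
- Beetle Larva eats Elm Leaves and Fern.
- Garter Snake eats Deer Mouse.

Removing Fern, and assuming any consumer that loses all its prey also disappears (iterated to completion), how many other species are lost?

3

Remove Fern.
Round 1: Deer Mouse (all prey gone) → extinct.
Round 2: Shrew (all prey gone), Garter Snake (all prey gone) → extinct.
No further losses. Total secondary extinctions: 3.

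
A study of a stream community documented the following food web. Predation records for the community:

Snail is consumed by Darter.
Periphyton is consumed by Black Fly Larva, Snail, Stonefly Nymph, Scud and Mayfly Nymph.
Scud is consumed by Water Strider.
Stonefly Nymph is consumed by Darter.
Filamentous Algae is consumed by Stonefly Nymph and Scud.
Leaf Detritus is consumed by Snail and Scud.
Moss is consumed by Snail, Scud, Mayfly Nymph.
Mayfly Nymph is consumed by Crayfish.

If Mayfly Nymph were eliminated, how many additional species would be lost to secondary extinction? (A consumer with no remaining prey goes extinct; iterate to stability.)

Remove Mayfly Nymph.
Round 1: Crayfish (all prey gone) → extinct.
No further losses. Total secondary extinctions: 1.

1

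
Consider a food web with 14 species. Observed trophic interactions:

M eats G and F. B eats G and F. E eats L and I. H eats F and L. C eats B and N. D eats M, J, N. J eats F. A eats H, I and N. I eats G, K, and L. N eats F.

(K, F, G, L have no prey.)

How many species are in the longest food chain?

One longest chain: F → N → C.
It has 3 species and 2 links.

3 species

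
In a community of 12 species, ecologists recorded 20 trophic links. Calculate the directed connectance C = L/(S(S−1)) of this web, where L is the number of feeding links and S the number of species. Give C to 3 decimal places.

C = 0.152

The web has S = 12 species and L = 20 feeding links.
C = L / (S(S−1)) = 20 / 132 = 0.1515 ≈ 0.152.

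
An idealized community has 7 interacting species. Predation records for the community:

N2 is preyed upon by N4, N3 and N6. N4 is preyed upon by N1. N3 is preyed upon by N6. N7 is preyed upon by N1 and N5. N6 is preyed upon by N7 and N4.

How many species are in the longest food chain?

One longest chain: N2 → N3 → N6 → N7 → N1.
It has 5 species and 4 links.

5 species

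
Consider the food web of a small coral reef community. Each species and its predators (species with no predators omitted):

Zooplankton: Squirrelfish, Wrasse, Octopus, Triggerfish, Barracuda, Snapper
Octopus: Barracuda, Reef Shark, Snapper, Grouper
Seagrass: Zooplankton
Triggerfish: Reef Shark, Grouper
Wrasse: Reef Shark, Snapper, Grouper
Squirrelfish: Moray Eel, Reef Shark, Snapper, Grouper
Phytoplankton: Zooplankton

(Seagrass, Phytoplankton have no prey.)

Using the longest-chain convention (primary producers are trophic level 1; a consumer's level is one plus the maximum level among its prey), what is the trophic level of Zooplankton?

Seagrass is a producer → level 1.
Zooplankton eats Seagrass (level 1); other prey at levels: Phytoplankton 1 → level 2.

Trophic level 2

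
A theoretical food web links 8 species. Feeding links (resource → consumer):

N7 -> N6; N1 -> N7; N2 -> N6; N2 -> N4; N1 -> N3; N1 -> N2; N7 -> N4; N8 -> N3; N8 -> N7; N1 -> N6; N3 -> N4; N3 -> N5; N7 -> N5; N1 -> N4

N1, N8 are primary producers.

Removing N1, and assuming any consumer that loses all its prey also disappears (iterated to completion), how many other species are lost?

Remove N1.
Round 1: N2 (all prey gone) → extinct.
No further losses. Total secondary extinctions: 1.

1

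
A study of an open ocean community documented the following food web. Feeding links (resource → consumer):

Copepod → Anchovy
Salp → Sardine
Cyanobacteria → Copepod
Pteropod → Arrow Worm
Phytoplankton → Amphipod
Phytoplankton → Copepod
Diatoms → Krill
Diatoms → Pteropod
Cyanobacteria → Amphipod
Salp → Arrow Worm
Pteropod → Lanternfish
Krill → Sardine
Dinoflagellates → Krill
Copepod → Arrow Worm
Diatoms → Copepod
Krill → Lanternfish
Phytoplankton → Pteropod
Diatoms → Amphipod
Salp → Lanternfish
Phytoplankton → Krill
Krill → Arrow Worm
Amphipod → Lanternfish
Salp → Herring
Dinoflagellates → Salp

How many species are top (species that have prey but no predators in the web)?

Top species (has prey, but nothing eats it): Arrow Worm, Lanternfish, Anchovy, Sardine, Herring.
Count: 5.

5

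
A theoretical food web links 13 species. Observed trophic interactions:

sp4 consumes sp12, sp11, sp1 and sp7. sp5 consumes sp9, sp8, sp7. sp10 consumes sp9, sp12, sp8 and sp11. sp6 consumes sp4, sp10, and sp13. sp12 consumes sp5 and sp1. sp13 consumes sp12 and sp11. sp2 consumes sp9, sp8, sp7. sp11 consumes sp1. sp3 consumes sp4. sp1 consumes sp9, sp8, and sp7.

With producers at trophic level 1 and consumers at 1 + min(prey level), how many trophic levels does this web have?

Producers (level 1): sp9, sp8, sp7.
Following each consumer down to its lowest-level prey: sp9 → sp1 → sp12 → sp13 (levels 1 through 4).
All prey of sp13 (sp12 3, sp11 3) are at level 3 or above, so sp13 is at level 1 + 3 = 4.
Every consumer has at least one prey at level 3 or below, so none exceeds level 4.

4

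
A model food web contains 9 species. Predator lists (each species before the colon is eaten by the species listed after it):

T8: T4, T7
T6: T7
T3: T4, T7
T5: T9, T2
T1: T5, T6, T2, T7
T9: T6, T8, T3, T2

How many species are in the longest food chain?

5 species

One longest chain: T1 → T5 → T9 → T8 → T4.
It has 5 species and 4 links.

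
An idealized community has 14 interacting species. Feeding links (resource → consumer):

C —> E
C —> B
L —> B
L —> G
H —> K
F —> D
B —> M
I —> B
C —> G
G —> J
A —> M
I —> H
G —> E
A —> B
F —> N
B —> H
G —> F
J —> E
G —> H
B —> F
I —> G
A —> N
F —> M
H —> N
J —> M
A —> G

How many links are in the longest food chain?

One longest chain: A → B → H → K.
It has 4 species and 3 links.

3 links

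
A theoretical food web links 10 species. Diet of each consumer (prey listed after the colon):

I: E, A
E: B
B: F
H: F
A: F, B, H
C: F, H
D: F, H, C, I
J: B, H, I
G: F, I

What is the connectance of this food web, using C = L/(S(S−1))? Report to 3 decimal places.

The web has S = 10 species and L = 19 feeding links.
C = L / (S(S−1)) = 19 / 90 = 0.2111 ≈ 0.211.

C = 0.211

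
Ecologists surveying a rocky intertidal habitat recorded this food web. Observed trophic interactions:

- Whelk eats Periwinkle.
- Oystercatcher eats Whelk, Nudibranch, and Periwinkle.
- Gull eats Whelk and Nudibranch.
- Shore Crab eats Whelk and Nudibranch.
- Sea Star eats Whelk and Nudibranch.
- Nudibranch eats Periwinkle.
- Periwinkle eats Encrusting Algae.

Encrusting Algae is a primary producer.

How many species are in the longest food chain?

One longest chain: Encrusting Algae → Periwinkle → Whelk → Sea Star.
It has 4 species and 3 links.

4 species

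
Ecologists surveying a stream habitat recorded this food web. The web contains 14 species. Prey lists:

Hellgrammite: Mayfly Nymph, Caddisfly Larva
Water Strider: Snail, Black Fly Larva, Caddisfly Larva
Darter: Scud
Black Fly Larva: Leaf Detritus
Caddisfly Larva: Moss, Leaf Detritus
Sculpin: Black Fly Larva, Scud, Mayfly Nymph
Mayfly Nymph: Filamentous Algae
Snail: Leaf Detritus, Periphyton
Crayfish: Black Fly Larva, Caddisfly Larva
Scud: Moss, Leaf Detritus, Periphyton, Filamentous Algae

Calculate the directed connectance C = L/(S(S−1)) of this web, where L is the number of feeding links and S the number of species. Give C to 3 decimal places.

C = 0.115

The web has S = 14 species and L = 21 feeding links.
C = L / (S(S−1)) = 21 / 182 = 0.1154 ≈ 0.115.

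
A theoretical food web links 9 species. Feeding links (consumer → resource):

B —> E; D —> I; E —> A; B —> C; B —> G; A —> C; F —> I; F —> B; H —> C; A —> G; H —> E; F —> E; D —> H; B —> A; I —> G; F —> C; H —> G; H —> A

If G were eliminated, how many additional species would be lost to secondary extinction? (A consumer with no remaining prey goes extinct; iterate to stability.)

1

Remove G.
Round 1: I (all prey gone) → extinct.
No further losses. Total secondary extinctions: 1.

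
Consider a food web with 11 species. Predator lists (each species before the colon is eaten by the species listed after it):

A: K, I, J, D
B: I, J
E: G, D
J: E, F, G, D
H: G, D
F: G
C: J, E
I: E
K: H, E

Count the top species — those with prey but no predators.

Top species (has prey, but nothing eats it): G, D.
Count: 2.

2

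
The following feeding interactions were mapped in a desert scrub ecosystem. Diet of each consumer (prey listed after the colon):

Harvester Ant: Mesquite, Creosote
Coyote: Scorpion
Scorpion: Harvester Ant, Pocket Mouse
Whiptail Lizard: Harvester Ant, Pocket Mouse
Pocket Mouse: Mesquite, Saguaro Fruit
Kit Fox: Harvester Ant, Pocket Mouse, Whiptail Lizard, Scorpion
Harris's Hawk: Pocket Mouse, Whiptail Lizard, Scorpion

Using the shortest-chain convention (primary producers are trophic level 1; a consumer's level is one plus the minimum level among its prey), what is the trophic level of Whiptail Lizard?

Mesquite is a producer → level 1.
Harvester Ant eats Mesquite → level 2.
Whiptail Lizard eats Harvester Ant → level 3.
No prey of Whiptail Lizard is below level 2, so 3 is the minimum.

Trophic level 3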